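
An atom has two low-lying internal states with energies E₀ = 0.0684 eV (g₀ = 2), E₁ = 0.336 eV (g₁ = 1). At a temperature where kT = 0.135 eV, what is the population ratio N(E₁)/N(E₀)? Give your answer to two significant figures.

n₁/n₀ = (g₁/g₀) exp[−(E₁−E₀)/kT] = (1/2) × exp(−(0.2676 eV)/(0.135 eV)) = (1/2) × exp(-1.982) = 0.069.

0.069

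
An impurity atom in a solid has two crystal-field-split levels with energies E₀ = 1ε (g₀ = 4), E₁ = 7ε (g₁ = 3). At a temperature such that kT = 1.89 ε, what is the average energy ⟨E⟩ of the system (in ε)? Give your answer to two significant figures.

Eᵢ/kT = 0.5291, 3.704.
Z = Σ gᵢe^(−Eᵢ/kT) = 4·e^(−0.5291) + 3·e^(−3.704) = 2.357 + 0.07387 = 2.431.
⟨E⟩ = Σ Eᵢ gᵢe^(−Eᵢ/kT) / Z = (1·2.357 + 7·0.07387) / 2.431 = 1.2 ε.

1.2 ε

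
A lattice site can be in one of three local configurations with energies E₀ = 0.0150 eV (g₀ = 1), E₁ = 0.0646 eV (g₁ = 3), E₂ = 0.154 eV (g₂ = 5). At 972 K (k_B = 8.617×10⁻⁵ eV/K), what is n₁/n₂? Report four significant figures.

1.745

k_BT = 8.617×10⁻⁵ × 972 K = 0.0837572 eV.
n₁/n₂ = (g₁/g₂) exp[−(E₁−E₂)/kT] = (3/5) × exp(−(-0.0894 eV)/(0.0837572 eV)) = (3/5) × exp(1.06737) = 1.745.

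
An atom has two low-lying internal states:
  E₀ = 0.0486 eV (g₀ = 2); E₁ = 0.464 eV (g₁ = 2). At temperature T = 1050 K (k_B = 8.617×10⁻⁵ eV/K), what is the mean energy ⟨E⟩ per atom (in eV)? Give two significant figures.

k_BT = 8.617×10⁻⁵ × 1050 K = 0.09048 eV.
Eᵢ/kT = 0.5371, 5.128.
Z = Σ gᵢe^(−Eᵢ/kT) = 2·e^(−0.5371) + 2·e^(−5.128) = 1.169 + 0.01186 = 1.181.
⟨E⟩ = Σ Eᵢ gᵢe^(−Eᵢ/kT) / Z = (0.0486·1.169 + 0.464·0.01186) / 1.181 = 0.053 eV.

0.053 eV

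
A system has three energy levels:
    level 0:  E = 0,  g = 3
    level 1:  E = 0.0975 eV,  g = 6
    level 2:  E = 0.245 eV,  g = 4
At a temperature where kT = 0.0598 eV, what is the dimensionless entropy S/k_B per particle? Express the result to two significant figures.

Eᵢ/kT = 0, 1.630, 4.097.
Z = Σ gᵢe^(−Eᵢ/kT) = 3·e^(−0) + 6·e^(−1.630) + 4·e^(−4.097) = 3.000 + 1.176 + 0.06649 = 4.242.
⟨E⟩ = Σ EᵢPᵢ = 0.03087 eV.
S/k_B = ln Z + ⟨E⟩/kT = ln(4.242) + 0.03087/0.0598 = 1.445 + 0.5162 = 2.0.

2.0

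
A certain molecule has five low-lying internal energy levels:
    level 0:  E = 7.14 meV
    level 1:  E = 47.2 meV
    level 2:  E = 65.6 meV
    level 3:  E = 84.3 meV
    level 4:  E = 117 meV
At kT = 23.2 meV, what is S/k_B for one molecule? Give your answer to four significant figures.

0.7797

Eᵢ/kT = 0.307759, 2.03448, 2.82759, 3.63362, 5.04310.
Z = Σ e^(−Eᵢ/kT) = e^(−0.307759) + e^(−2.03448) + e^(−2.82759) + e^(−3.63362) + e^(−5.04310) = 0.735092 + 0.130748 + 0.0591552 + 0.0264204 + 0.00645371 = 0.957869.
⟨E⟩ = Σ EᵢPᵢ = 19.0869 meV.
S/k_B = ln Z + ⟨E⟩/kT = ln(0.957869) + 19.0869/23.2 = -0.0430443 + 0.822711 = 0.7797.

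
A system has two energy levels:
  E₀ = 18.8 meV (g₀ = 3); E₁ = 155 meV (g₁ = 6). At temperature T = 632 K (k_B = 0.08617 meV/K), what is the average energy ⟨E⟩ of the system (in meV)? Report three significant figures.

k_BT = 0.08617 × 632 K = 54.459 meV.
Eᵢ/kT = 0.34521, 2.8462.
Z = Σ gᵢe^(−Eᵢ/kT) = 3·e^(−0.34521) + 6·e^(−2.8462) = 2.1242 + 0.34839 = 2.4726.
⟨E⟩ = Σ Eᵢ gᵢe^(−Eᵢ/kT) / Z = (18.8·2.1242 + 155·0.34839) / 2.4726 = 38.0 meV.

38.0 meV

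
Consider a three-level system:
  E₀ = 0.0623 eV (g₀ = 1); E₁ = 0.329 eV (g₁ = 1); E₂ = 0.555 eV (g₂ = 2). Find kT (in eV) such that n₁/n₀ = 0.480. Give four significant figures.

0.3634 eV

n₁/n₀ = (g₁/g₀) exp[−(E₁−E₀)/kT] = 0.480.
⇒ (E₁−E₀)/kT = ln((1/1)/0.480) = ln(2.08333) = 0.733968.
kT = 0.2667 eV / 0.733968 = 0.3634 eV.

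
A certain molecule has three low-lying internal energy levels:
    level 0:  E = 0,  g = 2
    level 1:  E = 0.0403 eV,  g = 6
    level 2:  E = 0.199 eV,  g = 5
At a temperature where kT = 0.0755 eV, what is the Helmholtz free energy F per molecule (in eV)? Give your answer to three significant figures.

Eᵢ/kT = 0, 0.53377, 2.6358.
Z = Σ gᵢe^(−Eᵢ/kT) = 2·e^(−0) + 6·e^(−0.53377) + 5·e^(−2.6358) = 2.0000 + 3.5183 + 0.35831 = 5.8766.
F = −kT ln Z = −0.0755 × ln(5.8766) = −0.0755 × 1.7710 = -0.134 eV.

-0.134 eV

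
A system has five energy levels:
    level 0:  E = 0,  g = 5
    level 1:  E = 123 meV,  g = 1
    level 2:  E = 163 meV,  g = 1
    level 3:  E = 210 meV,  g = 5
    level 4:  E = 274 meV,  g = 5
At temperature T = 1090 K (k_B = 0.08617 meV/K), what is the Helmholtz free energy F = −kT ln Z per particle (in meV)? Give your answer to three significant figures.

k_BT = 0.08617 × 1090 K = 93.925 meV.
Eᵢ/kT = 0, 1.3096, 1.7354, 2.2358, 2.9172.
Z = Σ gᵢe^(−Eᵢ/kT) = 5·e^(−0) + 1·e^(−1.3096) + 1·e^(−1.7354) + 5·e^(−2.2358) + 5·e^(−2.9172) = 5.0000 + 0.26993 + 0.17633 + 0.53453 + 0.27042 = 6.2512.
F = −kT ln Z = −93.925 × ln(6.2512) = −93.925 × 1.8328 = -172 meV.

-172 meV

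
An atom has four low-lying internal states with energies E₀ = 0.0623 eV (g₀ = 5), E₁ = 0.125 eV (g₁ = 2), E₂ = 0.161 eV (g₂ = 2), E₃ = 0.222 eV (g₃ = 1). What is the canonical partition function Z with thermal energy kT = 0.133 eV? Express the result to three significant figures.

Eᵢ/kT = 0.46842, 0.93985, 1.2105, 1.6692.
Z = Σ gᵢe^(−Eᵢ/kT) = 5·e^(−0.46842) + 2·e^(−0.93985) + 2·e^(−1.2105) + 1·e^(−1.6692) = 3.1300 + 0.78137 + 0.59610 + 0.18840 = 4.6959.

Z = 4.70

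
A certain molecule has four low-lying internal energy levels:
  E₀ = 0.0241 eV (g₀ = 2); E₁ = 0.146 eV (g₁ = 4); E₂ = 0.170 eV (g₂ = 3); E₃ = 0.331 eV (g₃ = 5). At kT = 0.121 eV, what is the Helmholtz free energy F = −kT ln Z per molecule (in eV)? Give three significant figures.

-0.165 eV

Eᵢ/kT = 0.19917, 1.2066, 1.4050, 2.7355.
Z = Σ gᵢe^(−Eᵢ/kT) = 2·e^(−0.19917) + 4·e^(−1.2066) + 3·e^(−1.4050) + 5·e^(−2.7355) = 1.6388 + 1.1969 + 0.73610 + 0.32431 = 3.8961.
F = −kT ln Z = −0.121 × ln(3.8961) = −0.121 × 1.3600 = -0.165 eV.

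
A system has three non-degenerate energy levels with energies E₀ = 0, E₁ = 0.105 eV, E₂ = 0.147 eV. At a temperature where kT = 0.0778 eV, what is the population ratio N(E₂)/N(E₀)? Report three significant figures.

0.151

n₂/n₀ = exp[−(E₂−E₀)/kT] = exp(−(0.147 eV)/(0.0778 eV)) = exp(-1.8895) = 0.151.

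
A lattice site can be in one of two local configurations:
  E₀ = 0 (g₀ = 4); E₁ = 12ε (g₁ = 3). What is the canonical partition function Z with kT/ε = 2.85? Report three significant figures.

Eᵢ/kT = 0, 4.2105.
Z = Σ gᵢe^(−Eᵢ/kT) = 4·e^(−0) + 3·e^(−4.2105) = 4.0000 + 0.044517 = 4.0445.

Z = 4.04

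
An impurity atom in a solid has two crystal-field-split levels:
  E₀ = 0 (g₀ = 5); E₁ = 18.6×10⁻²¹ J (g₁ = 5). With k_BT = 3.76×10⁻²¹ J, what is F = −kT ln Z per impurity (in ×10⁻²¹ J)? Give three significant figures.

Eᵢ/kT = 0, 4.9468.
Z = Σ gᵢe^(−Eᵢ/kT) = 5·e^(−0) + 5·e^(−4.9468) = 5.0000 + 0.035531 = 5.0355.
F = −kT ln Z = −3.76 × ln(5.0355) = −3.76 × 1.6165 = -6.08 ×10⁻²¹ J.

-6.08 ×10⁻²¹ J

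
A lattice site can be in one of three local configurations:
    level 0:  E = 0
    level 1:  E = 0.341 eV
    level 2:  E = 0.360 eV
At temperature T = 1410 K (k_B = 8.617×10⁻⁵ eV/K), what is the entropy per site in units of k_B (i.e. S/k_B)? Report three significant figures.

0.396

k_BT = 8.617×10⁻⁵ × 1410 K = 0.12150 eV.
Eᵢ/kT = 0, 2.8066, 2.9630.
Z = Σ e^(−Eᵢ/kT) = e^(−0) + e^(−2.8066) + e^(−2.9630) = 1.0000 + 0.060410 + 0.051664 = 1.1121.
⟨E⟩ = Σ EᵢPᵢ = 0.035248 eV.
S/k_B = ln Z + ⟨E⟩/kT = ln(1.1121) + 0.035248/0.12150 = 0.10625 + 0.29011 = 0.396.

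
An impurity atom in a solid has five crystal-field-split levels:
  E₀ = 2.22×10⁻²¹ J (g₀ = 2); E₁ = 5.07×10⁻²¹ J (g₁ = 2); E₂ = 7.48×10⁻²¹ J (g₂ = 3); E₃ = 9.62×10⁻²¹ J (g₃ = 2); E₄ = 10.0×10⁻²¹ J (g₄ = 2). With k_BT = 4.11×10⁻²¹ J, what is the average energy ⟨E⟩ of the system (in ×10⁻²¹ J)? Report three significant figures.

Eᵢ/kT = 0.54015, 1.2336, 1.8200, 2.3406, 2.4331.
Z = Σ gᵢe^(−Eᵢ/kT) = 2·e^(−0.54015) + 2·e^(−1.2336) + 3·e^(−1.8200) + 2·e^(−2.3406) + 2·e^(−2.4331) = 1.1653 + 0.58248 + 0.48608 + 0.19254 + 0.17553 = 2.6019.
⟨E⟩ = Σ Eᵢ gᵢe^(−Eᵢ/kT) / Z = (2.22·1.1653 + 5.07·0.58248 + 7.48·0.48608 + 9.62·0.19254 + 10.0·0.17553) / 2.6019 = 4.91 ×10⁻²¹ J.

4.91 ×10⁻²¹ J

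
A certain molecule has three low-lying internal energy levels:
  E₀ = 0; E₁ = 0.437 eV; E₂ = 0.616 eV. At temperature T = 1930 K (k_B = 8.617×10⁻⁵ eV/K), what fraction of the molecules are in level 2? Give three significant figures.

0.0225

k_BT = 8.617×10⁻⁵ × 1930 K = 0.16631 eV.
Eᵢ/kT = 0, 2.6276, 3.7039.
Z = Σ e^(−Eᵢ/kT) = e^(−0) + e^(−2.6276) + e^(−3.7039) = 1.0000 + 0.072252 + 0.024627 = 1.0969.
P₂ = e^(−E₂/kT) / Z = 0.024627/1.0969 = 0.0225.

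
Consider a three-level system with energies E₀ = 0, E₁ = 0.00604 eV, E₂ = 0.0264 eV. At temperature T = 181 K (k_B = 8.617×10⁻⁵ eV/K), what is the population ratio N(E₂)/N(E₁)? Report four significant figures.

k_BT = 8.617×10⁻⁵ × 181 K = 0.0155968 eV.
n₂/n₁ = exp[−(E₂−E₁)/kT] = exp(−(0.02036 eV)/(0.0155968 eV)) = exp(-1.30540) = 0.2711.

0.2711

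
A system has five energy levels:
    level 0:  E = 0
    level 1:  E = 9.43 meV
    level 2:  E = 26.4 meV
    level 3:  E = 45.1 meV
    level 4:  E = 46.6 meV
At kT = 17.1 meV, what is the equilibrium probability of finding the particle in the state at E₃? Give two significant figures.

Eᵢ/kT = 0, 0.5515, 1.544, 2.637, 2.725.
Z = Σ e^(−Eᵢ/kT) = e^(−0) + e^(−0.5515) + e^(−1.544) + e^(−2.637) + e^(−2.725) = 1.000 + 0.5761 + 0.2135 + 0.07158 + 0.06555 = 1.927.
P₃ = e^(−E₃/kT) / Z = 0.07158/1.927 = 0.037.

0.037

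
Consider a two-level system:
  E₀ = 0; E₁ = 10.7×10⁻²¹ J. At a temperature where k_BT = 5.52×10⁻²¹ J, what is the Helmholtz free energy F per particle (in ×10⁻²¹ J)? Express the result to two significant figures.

-0.74 ×10⁻²¹ J

Eᵢ/kT = 0, 1.938.
Z = Σ e^(−Eᵢ/kT) = e^(−0) + e^(−1.938) = 1.000 + 0.1440 = 1.144.
F = −kT ln Z = −5.52 × ln(1.144) = −5.52 × 0.1345 = -0.74 ×10⁻²¹ J.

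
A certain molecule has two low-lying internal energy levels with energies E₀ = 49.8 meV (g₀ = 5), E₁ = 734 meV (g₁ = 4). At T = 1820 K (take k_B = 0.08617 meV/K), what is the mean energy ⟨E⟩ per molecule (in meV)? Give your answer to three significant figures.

k_BT = 0.08617 × 1820 K = 156.83 meV.
Eᵢ/kT = 0.31754, 4.6802.
Z = Σ gᵢe^(−Eᵢ/kT) = 5·e^(−0.31754) + 4·e^(−4.6802) = 3.6397 + 0.037109 = 3.6768.
⟨E⟩ = Σ Eᵢ gᵢe^(−Eᵢ/kT) / Z = (49.8·3.6397 + 734·0.037109) / 3.6768 = 56.7 meV.

56.7 meV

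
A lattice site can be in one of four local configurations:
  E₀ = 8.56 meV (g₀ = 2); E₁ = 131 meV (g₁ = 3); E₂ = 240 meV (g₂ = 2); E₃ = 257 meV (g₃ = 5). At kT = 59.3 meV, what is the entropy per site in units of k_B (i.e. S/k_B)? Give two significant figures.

Eᵢ/kT = 0.1444, 2.209, 4.047, 4.334.
Z = Σ gᵢe^(−Eᵢ/kT) = 2·e^(−0.1444) + 3·e^(−2.209) + 2·e^(−4.047) + 5·e^(−4.334) = 1.731 + 0.3294 + 0.03495 + 0.06557 = 2.161.
⟨E⟩ = Σ EᵢPᵢ = 38.50 meV.
S/k_B = ln Z + ⟨E⟩/kT = ln(2.161) + 38.50/59.3 = 0.7706 + 0.6492 = 1.4.

1.4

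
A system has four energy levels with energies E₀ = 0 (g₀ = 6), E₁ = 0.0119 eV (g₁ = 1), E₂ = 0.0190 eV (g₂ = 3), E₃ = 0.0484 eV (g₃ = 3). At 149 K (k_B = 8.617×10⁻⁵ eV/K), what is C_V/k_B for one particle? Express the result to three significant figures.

k_BT = 8.617×10⁻⁵ × 149 K = 0.012839 eV.
Eᵢ/kT = 0, 0.92686, 1.4799, 3.7698.
Z = Σ gᵢe^(−Eᵢ/kT) = 6·e^(−0) + 1·e^(−0.92686) + 3·e^(−1.4799) + 3·e^(−3.7698) = 6.0000 + 0.39579 + 0.68298 + 0.069170 = 7.1479.
⟨E⟩ = 0.0029427 eV, ⟨E²⟩ = 0.000065003 eV².
C_V/k_B = (⟨E²⟩ − ⟨E⟩²)/(kT)² = (0.000065003 − 0.0000086595)/0.00016484 = 0.342.

0.342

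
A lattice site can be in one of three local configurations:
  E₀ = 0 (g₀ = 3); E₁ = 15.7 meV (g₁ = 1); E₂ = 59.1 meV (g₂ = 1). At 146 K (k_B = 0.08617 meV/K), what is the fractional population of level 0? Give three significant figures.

0.910

k_BT = 0.08617 × 146 K = 12.581 meV.
Eᵢ/kT = 0, 1.2479, 4.6976.
Z = Σ gᵢe^(−Eᵢ/kT) = 3·e^(−0) + 1·e^(−1.2479) + 1·e^(−4.6976) = 3.0000 + 0.28711 + 0.0091171 = 3.2962.
P₀ = g₀ e^(−E₀/kT) / Z = 3.0000/3.2962 = 0.910.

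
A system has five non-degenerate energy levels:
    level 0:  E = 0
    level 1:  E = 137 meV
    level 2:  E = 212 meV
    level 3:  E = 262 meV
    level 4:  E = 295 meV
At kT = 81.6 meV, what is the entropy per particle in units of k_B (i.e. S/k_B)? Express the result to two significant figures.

0.84

Eᵢ/kT = 0, 1.679, 2.598, 3.211, 3.615.
Z = Σ e^(−Eᵢ/kT) = e^(−0) + e^(−1.679) + e^(−2.598) + e^(−3.211) + e^(−3.615) = 1.000 + 0.1866 + 0.07442 + 0.04032 + 0.02692 = 1.328.
⟨E⟩ = Σ EᵢPᵢ = 45.07 meV.
S/k_B = ln Z + ⟨E⟩/kT = ln(1.328) + 45.07/81.6 = 0.2837 + 0.5523 = 0.84.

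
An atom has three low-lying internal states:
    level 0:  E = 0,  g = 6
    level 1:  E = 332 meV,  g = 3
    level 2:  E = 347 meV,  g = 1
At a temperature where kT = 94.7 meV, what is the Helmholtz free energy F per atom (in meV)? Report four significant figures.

-171.5 meV

Eᵢ/kT = 0, 3.50581, 3.66420.
Z = Σ gᵢe^(−Eᵢ/kT) = 6·e^(−0) + 3·e^(−3.50581) + 1·e^(−3.66420) = 6.00000 + 0.0900673 + 0.0256247 = 6.11569.
F = −kT ln Z = −94.7 × ln(6.11569) = −94.7 × 1.81086 = -171.5 meV.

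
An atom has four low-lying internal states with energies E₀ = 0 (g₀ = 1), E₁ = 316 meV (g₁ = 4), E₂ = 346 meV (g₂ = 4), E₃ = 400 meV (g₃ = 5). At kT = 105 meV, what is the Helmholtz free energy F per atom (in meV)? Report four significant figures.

-39.47 meV

Eᵢ/kT = 0, 3.00952, 3.29524, 3.80952.
Z = Σ gᵢe^(−Eᵢ/kT) = 1·e^(−0) + 4·e^(−3.00952) + 4·e^(−3.29524) + 5·e^(−3.80952) = 1.00000 + 0.197261 + 0.148237 + 0.110794 = 1.45629.
F = −kT ln Z = −105 × ln(1.45629) = −105 × 0.375892 = -39.47 meV.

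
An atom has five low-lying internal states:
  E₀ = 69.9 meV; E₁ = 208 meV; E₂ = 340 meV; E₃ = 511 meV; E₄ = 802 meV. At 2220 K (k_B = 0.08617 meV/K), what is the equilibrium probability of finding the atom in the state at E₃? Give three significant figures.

0.0539

k_BT = 0.08617 × 2220 K = 191.30 meV.
Eᵢ/kT = 0.36539, 1.0873, 1.7773, 2.6712, 4.1924.
Z = Σ e^(−Eᵢ/kT) = e^(−0.36539) + e^(−1.0873) + e^(−1.7773) + e^(−2.6712) + e^(−4.1924) = 0.69393 + 0.33713 + 0.16909 + 0.069169 + 0.015110 = 1.2844.
P₃ = e^(−E₃/kT) / Z = 0.069169/1.2844 = 0.0539.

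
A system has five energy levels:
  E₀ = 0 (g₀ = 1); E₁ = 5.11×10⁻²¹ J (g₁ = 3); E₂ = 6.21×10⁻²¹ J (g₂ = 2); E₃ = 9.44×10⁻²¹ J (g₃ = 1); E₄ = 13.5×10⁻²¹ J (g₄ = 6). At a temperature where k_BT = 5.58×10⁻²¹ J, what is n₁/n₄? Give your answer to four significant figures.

2.249

n₁/n₄ = (g₁/g₄) exp[−(E₁−E₄)/kT] = (3/6) × exp(−(-8.39 ×10⁻²¹ J)/(5.58 ×10⁻²¹ J)) = (3/6) × exp(1.50358) = 2.249.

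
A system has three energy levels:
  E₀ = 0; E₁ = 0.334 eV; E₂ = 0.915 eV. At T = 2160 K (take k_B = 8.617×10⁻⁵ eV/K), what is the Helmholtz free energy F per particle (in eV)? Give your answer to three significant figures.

k_BT = 8.617×10⁻⁵ × 2160 K = 0.18613 eV.
Eᵢ/kT = 0, 1.7944, 4.9159.
Z = Σ e^(−Eᵢ/kT) = e^(−0) + e^(−1.7944) + e^(−4.9159) = 1.0000 + 0.16623 + 0.0073291 = 1.1736.
F = −kT ln Z = −0.18613 × ln(1.1736) = −0.18613 × 0.16008 = -0.0298 eV.

-0.0298 eV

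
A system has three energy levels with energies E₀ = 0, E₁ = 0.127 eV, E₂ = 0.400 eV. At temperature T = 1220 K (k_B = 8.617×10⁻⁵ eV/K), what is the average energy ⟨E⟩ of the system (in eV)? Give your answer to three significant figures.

0.0355 eV

k_BT = 8.617×10⁻⁵ × 1220 K = 0.10513 eV.
Eᵢ/kT = 0, 1.2080, 3.8048.
Z = Σ e^(−Eᵢ/kT) = e^(−0) + e^(−1.2080) + e^(−3.8048) = 1.0000 + 0.29879 + 0.022264 = 1.3211.
⟨E⟩ = Σ Eᵢ e^(−Eᵢ/kT) / Z = (0·1.0000 + 0.127·0.29879 + 0.400·0.022264) / 1.3211 = 0.0355 eV.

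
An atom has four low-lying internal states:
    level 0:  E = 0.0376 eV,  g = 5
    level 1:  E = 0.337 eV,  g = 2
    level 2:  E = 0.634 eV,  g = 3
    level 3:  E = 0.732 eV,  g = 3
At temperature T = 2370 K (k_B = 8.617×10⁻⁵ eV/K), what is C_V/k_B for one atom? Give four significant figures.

k_BT = 8.617×10⁻⁵ × 2370 K = 0.204223 eV.
Eᵢ/kT = 0.184112, 1.65016, 3.10445, 3.58432.
Z = Σ gᵢe^(−Eᵢ/kT) = 5·e^(−0.184112) + 2·e^(−1.65016) + 3·e^(−3.10445) + 3·e^(−3.58432) = 4.15921 + 0.384038 + 0.134548 + 0.0832666 = 4.76106.
⟨E⟩ = 0.0907491 eV, ⟨E²⟩ = 0.0311262 eV².
C_V/k_B = (⟨E²⟩ − ⟨E⟩²)/(kT)² = (0.0311262 − 0.00823540)/0.0417070 = 0.5488.

0.5488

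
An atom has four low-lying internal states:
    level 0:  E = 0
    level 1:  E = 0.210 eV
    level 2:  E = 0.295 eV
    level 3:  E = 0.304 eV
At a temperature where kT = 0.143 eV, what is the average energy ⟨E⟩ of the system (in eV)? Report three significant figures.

Eᵢ/kT = 0, 1.4685, 2.0629, 2.1259.
Z = Σ e^(−Eᵢ/kT) = e^(−0) + e^(−1.4685) + e^(−2.0629) + e^(−2.1259) = 1.0000 + 0.23027 + 0.12708 + 0.11933 = 1.4767.
⟨E⟩ = Σ Eᵢ e^(−Eᵢ/kT) / Z = (0·1.0000 + 0.210·0.23027 + 0.295·0.12708 + 0.304·0.11933) / 1.4767 = 0.0827 eV.

0.0827 eV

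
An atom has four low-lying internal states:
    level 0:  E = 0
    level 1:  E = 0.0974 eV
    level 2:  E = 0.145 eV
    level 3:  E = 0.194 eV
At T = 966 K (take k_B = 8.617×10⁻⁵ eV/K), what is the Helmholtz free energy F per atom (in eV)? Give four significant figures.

k_BT = 8.617×10⁻⁵ × 966 K = 0.0832402 eV.
Eᵢ/kT = 0, 1.17011, 1.74195, 2.33060.
Z = Σ e^(−Eᵢ/kT) = e^(−0) + e^(−1.17011) + e^(−1.74195) + e^(−2.33060) = 1.00000 + 0.310333 + 0.175178 + 0.0972374 = 1.58275.
F = −kT ln Z = −0.0832402 × ln(1.58275) = −0.0832402 × 0.459164 = -0.03822 eV.

-0.03822 eV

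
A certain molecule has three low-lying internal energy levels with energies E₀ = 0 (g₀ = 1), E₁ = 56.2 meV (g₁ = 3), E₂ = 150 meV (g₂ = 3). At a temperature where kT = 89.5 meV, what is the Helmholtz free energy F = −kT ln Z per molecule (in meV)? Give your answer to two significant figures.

-100 meV

Eᵢ/kT = 0, 0.6279, 1.676.
Z = Σ gᵢe^(−Eᵢ/kT) = 1·e^(−0) + 3·e^(−0.6279) + 3·e^(−1.676) = 1.000 + 1.601 + 0.5614 = 3.162.
F = −kT ln Z = −89.5 × ln(3.162) = −89.5 × 1.151 = -100 meV.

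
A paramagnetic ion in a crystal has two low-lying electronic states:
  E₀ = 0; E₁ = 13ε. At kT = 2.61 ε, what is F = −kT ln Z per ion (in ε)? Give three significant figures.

-0.0179 ε

Eᵢ/kT = 0, 4.9808.
Z = Σ e^(−Eᵢ/kT) = e^(−0) + e^(−4.9808) = 1.0000 + 0.0068686 = 1.0069.
F = −kT ln Z = −2.61 × ln(1.0069) = −2.61 × 0.0068763 = -0.0179 ε.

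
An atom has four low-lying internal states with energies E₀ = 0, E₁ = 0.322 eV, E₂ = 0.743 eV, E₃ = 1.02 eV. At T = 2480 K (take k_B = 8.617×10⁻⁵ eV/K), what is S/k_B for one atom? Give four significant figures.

0.6139

k_BT = 8.617×10⁻⁵ × 2480 K = 0.213702 eV.
Eᵢ/kT = 0, 1.50677, 3.47680, 4.77300.
Z = Σ e^(−Eᵢ/kT) = e^(−0) + e^(−1.50677) + e^(−3.47680) + e^(−4.77300) = 1.00000 + 0.221625 + 0.0309062 + 0.00845498 = 1.26099.
⟨E⟩ = Σ EᵢPᵢ = 0.0816427 eV.
S/k_B = ln Z + ⟨E⟩/kT = ln(1.26099) + 0.0816427/0.213702 = 0.231897 + 0.382040 = 0.6139.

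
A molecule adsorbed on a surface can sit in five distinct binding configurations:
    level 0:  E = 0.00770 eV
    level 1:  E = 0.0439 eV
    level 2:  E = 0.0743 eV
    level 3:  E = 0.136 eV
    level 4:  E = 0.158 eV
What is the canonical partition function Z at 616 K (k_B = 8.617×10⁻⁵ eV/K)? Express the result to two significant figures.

k_BT = 8.617×10⁻⁵ × 616 K = 0.05308 eV.
Eᵢ/kT = 0.1451, 0.8271, 1.400, 2.562, 2.977.
Z = Σ e^(−Eᵢ/kT) = e^(−0.1451) + e^(−0.8271) + e^(−1.400) + e^(−2.562) + e^(−2.977) = 0.8649 + 0.4373 + 0.2466 + 0.07715 + 0.05095 = 1.677.

Z = 1.7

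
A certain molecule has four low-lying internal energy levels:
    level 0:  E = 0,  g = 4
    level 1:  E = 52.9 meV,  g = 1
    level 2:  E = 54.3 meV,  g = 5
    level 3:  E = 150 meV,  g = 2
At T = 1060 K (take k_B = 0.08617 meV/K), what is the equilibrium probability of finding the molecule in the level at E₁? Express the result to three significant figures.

0.0727

k_BT = 0.08617 × 1060 K = 91.340 meV.
Eᵢ/kT = 0, 0.57915, 0.59448, 1.6422.
Z = Σ gᵢe^(−Eᵢ/kT) = 4·e^(−0) + 1·e^(−0.57915) + 5·e^(−0.59448) + 2·e^(−1.6422) = 4.0000 + 0.56037 + 2.7592 + 0.38711 = 7.7067.
P₁ = g₁ e^(−E₁/kT) / Z = 0.56037/7.7067 = 0.0727.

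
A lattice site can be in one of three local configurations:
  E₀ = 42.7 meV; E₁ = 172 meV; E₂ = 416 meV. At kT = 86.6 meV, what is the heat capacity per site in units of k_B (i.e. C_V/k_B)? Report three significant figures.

0.505

Eᵢ/kT = 0.49307, 1.9861, 4.8037.
Z = Σ e^(−Eᵢ/kT) = e^(−0.49307) + e^(−1.9861) + e^(−4.8037) = 0.61075 + 0.13723 + 0.0081994 = 0.75618.
⟨E⟩ = 70.213 meV, ⟨E²⟩ = 8718.0 meV².
C_V/k_B = (⟨E²⟩ − ⟨E⟩²)/(kT)² = (8718.0 − 4929.9)/7499.6 = 0.505.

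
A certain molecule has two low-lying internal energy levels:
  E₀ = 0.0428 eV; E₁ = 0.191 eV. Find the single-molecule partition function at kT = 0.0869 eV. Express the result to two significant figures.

Eᵢ/kT = 0.4925, 2.198.
Z = Σ e^(−Eᵢ/kT) = e^(−0.4925) + e^(−2.198) = 0.6111 + 0.1110 = 0.7221.

Z = 0.72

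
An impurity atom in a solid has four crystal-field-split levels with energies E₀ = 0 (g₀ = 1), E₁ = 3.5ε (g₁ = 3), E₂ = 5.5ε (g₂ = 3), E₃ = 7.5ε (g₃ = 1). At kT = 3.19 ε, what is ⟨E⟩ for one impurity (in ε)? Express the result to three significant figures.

Eᵢ/kT = 0, 1.0972, 1.7241, 2.3511.
Z = Σ gᵢe^(−Eᵢ/kT) = 1·e^(−0) + 3·e^(−1.0972) + 3·e^(−1.7241) + 1·e^(−2.3511) = 1.0000 + 1.0014 + 0.53500 + 0.095264 = 2.6317.
⟨E⟩ = Σ Eᵢ gᵢe^(−Eᵢ/kT) / Z = (0·1.0000 + 3.5·1.0014 + 5.5·0.53500 + 7.5·0.095264) / 2.6317 = 2.72 ε.

2.72 ε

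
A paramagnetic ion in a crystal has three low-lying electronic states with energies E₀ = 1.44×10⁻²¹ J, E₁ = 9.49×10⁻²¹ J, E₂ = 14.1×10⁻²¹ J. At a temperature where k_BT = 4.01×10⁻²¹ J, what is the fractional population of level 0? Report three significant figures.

Eᵢ/kT = 0.35910, 2.3666, 3.5162.
Z = Σ e^(−Eᵢ/kT) = e^(−0.35910) + e^(−2.3666) + e^(−3.5162) = 0.69830 + 0.093799 + 0.029712 = 0.82181.
P₀ = e^(−E₀/kT) / Z = 0.69830/0.82181 = 0.850.

0.850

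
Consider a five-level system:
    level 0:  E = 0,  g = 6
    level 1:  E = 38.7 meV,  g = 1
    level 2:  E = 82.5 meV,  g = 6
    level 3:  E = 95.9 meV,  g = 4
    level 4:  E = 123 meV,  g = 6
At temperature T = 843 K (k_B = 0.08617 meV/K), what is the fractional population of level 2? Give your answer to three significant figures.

0.180

k_BT = 0.08617 × 843 K = 72.641 meV.
Eᵢ/kT = 0, 0.53276, 1.1357, 1.3202, 1.6933.
Z = Σ gᵢe^(−Eᵢ/kT) = 6·e^(−0) + 1·e^(−0.53276) + 6·e^(−1.1357) + 4·e^(−1.3202) + 6·e^(−1.6933) = 6.0000 + 0.58698 + 1.9272 + 1.0683 + 1.1035 = 10.686.
P₂ = g₂ e^(−E₂/kT) / Z = 1.9272/10.686 = 0.180.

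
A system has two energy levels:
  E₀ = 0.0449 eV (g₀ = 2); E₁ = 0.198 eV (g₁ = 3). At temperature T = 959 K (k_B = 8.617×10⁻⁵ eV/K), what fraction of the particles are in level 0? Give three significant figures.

0.810

k_BT = 8.617×10⁻⁵ × 959 K = 0.082637 eV.
Eᵢ/kT = 0.54334, 2.3960.
Z = Σ gᵢe^(−Eᵢ/kT) = 2·e^(−0.54334) + 3·e^(−2.3960) = 1.1616 + 0.27324 = 1.4348.
P₀ = g₀ e^(−E₀/kT) / Z = 1.1616/1.4348 = 0.810.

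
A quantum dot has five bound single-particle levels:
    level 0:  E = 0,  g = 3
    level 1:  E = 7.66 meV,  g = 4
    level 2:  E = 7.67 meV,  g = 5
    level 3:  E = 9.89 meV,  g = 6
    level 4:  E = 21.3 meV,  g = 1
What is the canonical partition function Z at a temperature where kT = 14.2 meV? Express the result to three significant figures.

Eᵢ/kT = 0, 0.53944, 0.54014, 0.69648, 1.5000.
Z = Σ gᵢe^(−Eᵢ/kT) = 3·e^(−0) + 4·e^(−0.53944) + 5·e^(−0.54014) + 6·e^(−0.69648) + 1·e^(−1.5000) = 3.0000 + 2.3323 + 2.9133 + 2.9900 + 0.22313 = 11.459.

Z = 11.5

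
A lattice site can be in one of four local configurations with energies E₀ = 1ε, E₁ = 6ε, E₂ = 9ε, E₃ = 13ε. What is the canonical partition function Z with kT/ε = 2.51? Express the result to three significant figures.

Z = 0.796

Eᵢ/kT = 0.39841, 2.3904, 3.5857, 5.1793.
Z = Σ e^(−Eᵢ/kT) = e^(−0.39841) + e^(−2.3904) + e^(−3.5857) + e^(−5.1793) = 0.67139 + 0.091593 + 0.027717 + 0.0056319 = 0.79633.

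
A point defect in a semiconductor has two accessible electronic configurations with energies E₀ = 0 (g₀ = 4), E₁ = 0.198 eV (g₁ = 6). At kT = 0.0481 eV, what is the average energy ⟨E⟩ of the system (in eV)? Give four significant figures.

Eᵢ/kT = 0, 4.11642.
Z = Σ gᵢe^(−Eᵢ/kT) = 4·e^(−0) + 6·e^(−4.11642) = 4.00000 + 0.0978166 = 4.09782.
⟨E⟩ = Σ Eᵢ gᵢe^(−Eᵢ/kT) / Z = (0·4.00000 + 0.198·0.0978166) / 4.09782 = 0.004726 eV.

0.004726 eV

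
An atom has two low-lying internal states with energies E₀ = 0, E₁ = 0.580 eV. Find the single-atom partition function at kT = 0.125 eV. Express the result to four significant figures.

Z = 1.010

Eᵢ/kT = 0, 4.64000.
Z = Σ e^(−Eᵢ/kT) = e^(−0) + e^(−4.64000) = 1.00000 + 0.00965770 = 1.00966.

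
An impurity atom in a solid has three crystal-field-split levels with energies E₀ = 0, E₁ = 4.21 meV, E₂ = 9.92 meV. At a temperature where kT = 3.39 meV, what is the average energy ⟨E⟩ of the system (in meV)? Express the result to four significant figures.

Eᵢ/kT = 0, 1.24189, 2.92625.
Z = Σ e^(−Eᵢ/kT) = e^(−0) + e^(−1.24189) + e^(−2.92625) = 1.00000 + 0.288838 + 0.0535977 = 1.34244.
⟨E⟩ = Σ Eᵢ e^(−Eᵢ/kT) / Z = (0·1.00000 + 4.21·0.288838 + 9.92·0.0535977) / 1.34244 = 1.302 meV.

1.302 meV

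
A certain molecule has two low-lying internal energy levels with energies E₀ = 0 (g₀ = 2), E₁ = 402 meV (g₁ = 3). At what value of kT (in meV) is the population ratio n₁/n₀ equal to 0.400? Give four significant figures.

n₁/n₀ = (g₁/g₀) exp[−(E₁−E₀)/kT] = 0.400.
⇒ (E₁−E₀)/kT = ln((3/2)/0.400) = ln(3.75000) = 1.32176.
kT = 402 meV / 1.32176 = 304.1 meV.

304.1 meV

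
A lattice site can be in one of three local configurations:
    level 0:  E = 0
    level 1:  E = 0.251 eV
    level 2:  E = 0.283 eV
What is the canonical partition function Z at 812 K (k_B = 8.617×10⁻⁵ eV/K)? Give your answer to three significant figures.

k_BT = 8.617×10⁻⁵ × 812 K = 0.069970 eV.
Eᵢ/kT = 0, 3.5873, 4.0446.
Z = Σ e^(−Eᵢ/kT) = e^(−0) + e^(−3.5873) + e^(−4.0446) = 1.0000 + 0.027673 + 0.017517 = 1.0452.

Z = 1.05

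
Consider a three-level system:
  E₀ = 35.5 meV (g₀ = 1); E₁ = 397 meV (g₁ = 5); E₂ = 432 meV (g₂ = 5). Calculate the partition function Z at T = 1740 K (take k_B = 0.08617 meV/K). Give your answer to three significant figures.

Z = 1.42

k_BT = 0.08617 × 1740 K = 149.94 meV.
Eᵢ/kT = 0.23676, 2.6477, 2.8812.
Z = Σ gᵢe^(−Eᵢ/kT) = 1·e^(−0.23676) + 5·e^(−2.6477) + 5·e^(−2.8812) = 0.78918 + 0.35407 + 0.28034 = 1.4236.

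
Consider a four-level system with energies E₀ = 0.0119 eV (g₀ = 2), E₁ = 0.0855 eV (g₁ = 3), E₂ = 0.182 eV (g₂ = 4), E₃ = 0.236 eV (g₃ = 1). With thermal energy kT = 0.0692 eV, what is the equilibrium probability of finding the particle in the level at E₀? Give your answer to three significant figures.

0.585

Eᵢ/kT = 0.17197, 1.2355, 2.6301, 3.4104.
Z = Σ gᵢe^(−Eᵢ/kT) = 2·e^(−0.17197) + 3·e^(−1.2355) + 4·e^(−2.6301) + 1·e^(−3.4104) = 1.6840 + 0.87207 + 0.28829 + 0.033028 = 2.8774.
P₀ = g₀ e^(−E₀/kT) / Z = 1.6840/2.8774 = 0.585.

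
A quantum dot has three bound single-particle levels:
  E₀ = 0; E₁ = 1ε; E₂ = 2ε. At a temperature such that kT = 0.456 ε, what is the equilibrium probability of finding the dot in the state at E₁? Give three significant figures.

0.0993

Eᵢ/kT = 0, 2.1930, 4.3860.
Z = Σ e^(−Eᵢ/kT) = e^(−0) + e^(−2.1930) + e^(−4.3860) = 1.0000 + 0.11158 + 0.012450 = 1.1240.
P₁ = e^(−E₁/kT) / Z = 0.11158/1.1240 = 0.0993.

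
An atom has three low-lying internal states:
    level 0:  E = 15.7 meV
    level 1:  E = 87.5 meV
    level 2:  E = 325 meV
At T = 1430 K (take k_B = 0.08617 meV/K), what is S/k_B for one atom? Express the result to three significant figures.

k_BT = 0.08617 × 1430 K = 123.22 meV.
Eᵢ/kT = 0.12741, 0.71011, 2.6376.
Z = Σ e^(−Eᵢ/kT) = e^(−0.12741) + e^(−0.71011) + e^(−2.6376) = 0.88037 + 0.49159 + 0.071533 = 1.4435.
⟨E⟩ = Σ EᵢPᵢ = 55.479 meV.
S/k_B = ln Z + ⟨E⟩/kT = ln(1.4435) + 55.479/123.22 = 0.36707 + 0.45024 = 0.817.

0.817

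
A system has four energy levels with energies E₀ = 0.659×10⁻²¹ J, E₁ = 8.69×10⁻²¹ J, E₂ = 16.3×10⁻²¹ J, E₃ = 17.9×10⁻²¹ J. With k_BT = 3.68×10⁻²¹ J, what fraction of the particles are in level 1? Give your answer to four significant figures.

0.09925

Eᵢ/kT = 0.179076, 2.36141, 4.42935, 4.86413.
Z = Σ e^(−Eᵢ/kT) = e^(−0.179076) + e^(−2.36141) + e^(−4.42935) + e^(−4.86413) = 0.836042 + 0.0942872 + 0.0119222 + 0.00771854 = 0.949970.
P₁ = e^(−E₁/kT) / Z = 0.0942872/0.949970 = 0.09925.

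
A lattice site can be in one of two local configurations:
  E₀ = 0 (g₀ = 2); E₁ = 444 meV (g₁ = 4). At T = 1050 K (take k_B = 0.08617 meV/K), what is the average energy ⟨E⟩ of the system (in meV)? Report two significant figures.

k_BT = 0.08617 × 1050 K = 90.48 meV.
Eᵢ/kT = 0, 4.907.
Z = Σ gᵢe^(−Eᵢ/kT) = 2·e^(−0) + 4·e^(−4.907) = 2.000 + 0.02958 = 2.030.
⟨E⟩ = Σ Eᵢ gᵢe^(−Eᵢ/kT) / Z = (0·2.000 + 444·0.02958) / 2.030 = 6.5 meV.

6.5 meV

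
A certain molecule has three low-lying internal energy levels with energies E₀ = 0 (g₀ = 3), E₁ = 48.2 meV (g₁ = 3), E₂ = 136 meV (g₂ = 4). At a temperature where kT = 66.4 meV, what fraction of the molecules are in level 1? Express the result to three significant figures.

0.292

Eᵢ/kT = 0, 0.72590, 2.0482.
Z = Σ gᵢe^(−Eᵢ/kT) = 3·e^(−0) + 3·e^(−0.72590) + 4·e^(−2.0482) = 3.0000 + 1.4517 + 0.51587 = 4.9676.
P₁ = g₁ e^(−E₁/kT) / Z = 1.4517/4.9676 = 0.292.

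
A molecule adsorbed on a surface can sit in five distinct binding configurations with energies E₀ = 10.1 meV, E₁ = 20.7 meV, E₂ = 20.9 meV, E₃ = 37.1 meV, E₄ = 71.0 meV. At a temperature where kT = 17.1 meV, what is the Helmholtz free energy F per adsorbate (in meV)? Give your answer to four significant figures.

-4.175 meV

Eᵢ/kT = 0.590643, 1.21053, 1.22222, 2.16959, 4.15205.
Z = Σ e^(−Eᵢ/kT) = e^(−0.590643) + e^(−1.21053) + e^(−1.22222) + e^(−2.16959) + e^(−4.15205) = 0.553971 + 0.298039 + 0.294575 + 0.114224 + 0.0157321 = 1.27654.
F = −kT ln Z = −17.1 × ln(1.27654) = −17.1 × 0.244153 = -4.175 meV.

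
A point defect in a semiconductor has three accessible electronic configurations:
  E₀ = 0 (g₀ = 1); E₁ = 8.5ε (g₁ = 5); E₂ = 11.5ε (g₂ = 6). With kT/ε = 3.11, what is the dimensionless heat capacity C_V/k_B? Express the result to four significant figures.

2.075

Eᵢ/kT = 0, 2.73312, 3.69775.
Z = Σ gᵢe^(−Eᵢ/kT) = 1·e^(−0) + 5·e^(−2.73312) + 6·e^(−3.69775) = 1.00000 + 0.325081 + 0.148675 = 1.47376.
⟨E⟩ = 3.03506 ε, ⟨E²⟩ = 29.2784 ε².
C_V/k_B = (⟨E²⟩ − ⟨E⟩²)/(kT)² = (29.2784 − 9.21159)/9.67210 = 2.075.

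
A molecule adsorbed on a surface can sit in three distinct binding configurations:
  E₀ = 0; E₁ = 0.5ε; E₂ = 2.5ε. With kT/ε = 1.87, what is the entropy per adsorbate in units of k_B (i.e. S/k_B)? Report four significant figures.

0.9811

Eᵢ/kT = 0, 0.267380, 1.33690.
Z = Σ e^(−Eᵢ/kT) = e^(−0) + e^(−0.267380) + e^(−1.33690) = 1.00000 + 0.765382 + 0.262659 = 2.02804.
⟨E⟩ = Σ EᵢPᵢ = 0.512484 ε.
S/k_B = ln Z + ⟨E⟩/kT = ln(2.02804) + 0.512484/1.87 = 0.707070 + 0.274056 = 0.9811.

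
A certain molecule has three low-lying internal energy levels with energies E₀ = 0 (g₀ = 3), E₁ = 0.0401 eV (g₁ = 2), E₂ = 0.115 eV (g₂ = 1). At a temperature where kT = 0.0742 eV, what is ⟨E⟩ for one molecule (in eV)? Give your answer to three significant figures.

Eᵢ/kT = 0, 0.54043, 1.5499.
Z = Σ gᵢe^(−Eᵢ/kT) = 3·e^(−0) + 2·e^(−0.54043) + 1·e^(−1.5499) = 3.0000 + 1.1650 + 0.21227 = 4.3773.
⟨E⟩ = Σ Eᵢ gᵢe^(−Eᵢ/kT) / Z = (0·3.0000 + 0.0401·1.1650 + 0.115·0.21227) / 4.3773 = 0.0162 eV.

0.0162 eV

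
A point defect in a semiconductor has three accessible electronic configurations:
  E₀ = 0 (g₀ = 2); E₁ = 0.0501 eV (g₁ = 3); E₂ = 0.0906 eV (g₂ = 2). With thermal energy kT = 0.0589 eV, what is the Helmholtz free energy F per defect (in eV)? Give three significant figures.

Eᵢ/kT = 0, 0.85059, 1.5382.
Z = Σ gᵢe^(−Eᵢ/kT) = 2·e^(−0) + 3·e^(−0.85059) + 2·e^(−1.5382) = 2.0000 + 1.2815 + 0.42953 = 3.7110.
F = −kT ln Z = −0.0589 × ln(3.7110) = −0.0589 × 1.3113 = -0.0772 eV.

-0.0772 eV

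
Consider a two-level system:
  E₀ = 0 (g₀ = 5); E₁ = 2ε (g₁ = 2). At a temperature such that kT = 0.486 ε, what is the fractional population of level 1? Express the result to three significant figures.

Eᵢ/kT = 0, 4.1152.
Z = Σ gᵢe^(−Eᵢ/kT) = 5·e^(−0) + 2·e^(−4.1152) = 5.0000 + 0.032645 = 5.0326.
P₁ = g₁ e^(−E₁/kT) / Z = 0.032645/5.0326 = 0.00649.

0.00649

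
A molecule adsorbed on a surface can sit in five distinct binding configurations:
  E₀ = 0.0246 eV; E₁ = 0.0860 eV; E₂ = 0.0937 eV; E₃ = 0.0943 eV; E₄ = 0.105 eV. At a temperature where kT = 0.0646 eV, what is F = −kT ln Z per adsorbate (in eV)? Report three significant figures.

Eᵢ/kT = 0.38080, 1.3313, 1.4505, 1.4598, 1.6254.
Z = Σ e^(−Eᵢ/kT) = e^(−0.38080) + e^(−1.3313) + e^(−1.4505) + e^(−1.4598) + e^(−1.6254) = 0.68331 + 0.26413 + 0.23445 + 0.23228 + 0.19683 = 1.6110.
F = −kT ln Z = −0.0646 × ln(1.6110) = −0.0646 × 0.47686 = -0.0308 eV.

-0.0308 eV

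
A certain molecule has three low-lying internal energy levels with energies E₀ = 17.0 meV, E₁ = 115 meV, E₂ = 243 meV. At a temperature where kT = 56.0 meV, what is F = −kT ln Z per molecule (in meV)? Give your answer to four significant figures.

7.191 meV

Eᵢ/kT = 0.303571, 2.05357, 4.33929.
Z = Σ e^(−Eᵢ/kT) = e^(−0.303571) + e^(−2.05357) + e^(−4.33929) = 0.738177 + 0.128276 + 0.0130458 = 0.879499.
F = −kT ln Z = −56.0 × ln(0.879499) = −56.0 × -0.128403 = 7.191 meV.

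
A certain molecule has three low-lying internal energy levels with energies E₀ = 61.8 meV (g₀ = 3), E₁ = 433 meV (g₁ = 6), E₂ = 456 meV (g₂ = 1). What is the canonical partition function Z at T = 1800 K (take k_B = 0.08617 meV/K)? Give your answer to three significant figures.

k_BT = 0.08617 × 1800 K = 155.11 meV.
Eᵢ/kT = 0.39843, 2.7916, 2.9398.
Z = Σ gᵢe^(−Eᵢ/kT) = 3·e^(−0.39843) + 6·e^(−2.7916) + 1·e^(−2.9398) = 2.0141 + 0.36794 + 0.052876 = 2.4349.

Z = 2.43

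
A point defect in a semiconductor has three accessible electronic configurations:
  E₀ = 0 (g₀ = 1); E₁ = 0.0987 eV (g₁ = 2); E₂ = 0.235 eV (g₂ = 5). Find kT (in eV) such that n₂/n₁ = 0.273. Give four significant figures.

n₂/n₁ = (g₂/g₁) exp[−(E₂−E₁)/kT] = 0.273.
⇒ (E₂−E₁)/kT = ln((5/2)/0.273) = ln(9.15751) = 2.21457.
kT = 0.1363 eV / 2.21457 = 0.06155 eV.

0.06155 eV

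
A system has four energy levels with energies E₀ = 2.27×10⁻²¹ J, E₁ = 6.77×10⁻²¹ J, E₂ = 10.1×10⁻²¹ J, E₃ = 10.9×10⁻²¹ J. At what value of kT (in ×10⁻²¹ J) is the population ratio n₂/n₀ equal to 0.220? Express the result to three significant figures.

n₂/n₀ = exp[−(E₂−E₀)/kT] = 0.220.
⇒ (E₂−E₀)/kT = ln(1/0.220) = ln(4.5455) = 1.5141.
kT = 7.83 ×10⁻²¹ J / 1.5141 = 5.17 ×10⁻²¹ J.

5.17 ×10⁻²¹ J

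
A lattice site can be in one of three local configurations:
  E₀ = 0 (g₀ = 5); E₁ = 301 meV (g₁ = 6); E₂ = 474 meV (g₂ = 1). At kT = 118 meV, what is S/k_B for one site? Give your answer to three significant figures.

Eᵢ/kT = 0, 2.5508, 4.0169.
Z = Σ gᵢe^(−Eᵢ/kT) = 5·e^(−0) + 6·e^(−2.5508) + 1·e^(−4.0169) = 5.0000 + 0.46812 + 0.018009 = 5.4861.
⟨E⟩ = Σ EᵢPᵢ = 27.240 meV.
S/k_B = ln Z + ⟨E⟩/kT = ln(5.4861) + 27.240/118 = 1.7022 + 0.23085 = 1.93.

1.93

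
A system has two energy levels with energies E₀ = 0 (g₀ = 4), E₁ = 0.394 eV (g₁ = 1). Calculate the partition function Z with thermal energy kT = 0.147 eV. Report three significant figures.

Eᵢ/kT = 0, 2.6803.
Z = Σ gᵢe^(−Eᵢ/kT) = 4·e^(−0) + 1·e^(−2.6803) = 4.0000 + 0.068543 = 4.0685.

Z = 4.07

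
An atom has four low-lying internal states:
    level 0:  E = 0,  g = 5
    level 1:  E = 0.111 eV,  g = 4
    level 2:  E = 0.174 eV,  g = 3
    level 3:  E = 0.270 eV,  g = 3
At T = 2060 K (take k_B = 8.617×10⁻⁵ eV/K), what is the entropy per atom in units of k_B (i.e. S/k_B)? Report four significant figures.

2.574

k_BT = 8.617×10⁻⁵ × 2060 K = 0.177510 eV.
Eᵢ/kT = 0, 0.625317, 0.980226, 1.52104.
Z = Σ gᵢe^(−Eᵢ/kT) = 5·e^(−0) + 4·e^(−0.625317) + 3·e^(−0.980226) + 3·e^(−1.52104) = 5.00000 + 2.14037 + 1.12568 + 0.655454 = 8.92150.
⟨E⟩ = Σ EᵢPᵢ = 0.0684215 eV.
S/k_B = ln Z + ⟨E⟩/kT = ln(8.92150) + 0.0684215/0.177510 = 2.18846 + 0.385452 = 2.574.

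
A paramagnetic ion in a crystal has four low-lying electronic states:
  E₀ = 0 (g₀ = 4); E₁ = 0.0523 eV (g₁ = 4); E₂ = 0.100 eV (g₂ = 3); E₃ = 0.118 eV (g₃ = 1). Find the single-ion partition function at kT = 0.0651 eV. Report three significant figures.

Eᵢ/kT = 0, 0.80338, 1.5361, 1.8126.
Z = Σ gᵢe^(−Eᵢ/kT) = 4·e^(−0) + 4·e^(−0.80338) + 3·e^(−1.5361) + 1·e^(−1.8126) = 4.0000 + 1.7913 + 0.64566 + 0.16323 = 6.6002.

Z = 6.60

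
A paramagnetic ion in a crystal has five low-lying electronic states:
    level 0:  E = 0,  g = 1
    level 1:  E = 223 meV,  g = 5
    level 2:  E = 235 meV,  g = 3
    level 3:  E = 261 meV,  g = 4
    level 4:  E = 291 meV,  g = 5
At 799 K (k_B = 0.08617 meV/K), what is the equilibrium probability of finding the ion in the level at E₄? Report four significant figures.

k_BT = 0.08617 × 799 K = 68.8498 meV.
Eᵢ/kT = 0, 3.23893, 3.41323, 3.79086, 4.22659.
Z = Σ gᵢe^(−Eᵢ/kT) = 1·e^(−0) + 5·e^(−3.23893) + 3·e^(−3.41323) + 4·e^(−3.79086) + 5·e^(−4.22659) = 1.00000 + 0.196029 + 0.0988039 + 0.0903047 + 0.0730105 = 1.45815.
P₄ = g₄ e^(−E₄/kT) / Z = 0.0730105/1.45815 = 0.05007.

0.05007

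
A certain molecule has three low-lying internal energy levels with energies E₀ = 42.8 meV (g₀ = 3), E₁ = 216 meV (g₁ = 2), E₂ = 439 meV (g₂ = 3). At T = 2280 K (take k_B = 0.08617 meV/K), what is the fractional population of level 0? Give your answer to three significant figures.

0.710

k_BT = 0.08617 × 2280 K = 196.47 meV.
Eᵢ/kT = 0.21784, 1.0994, 2.2344.
Z = Σ gᵢe^(−Eᵢ/kT) = 3·e^(−0.21784) + 2·e^(−1.0994) + 3·e^(−2.2344) = 2.4128 + 0.66614 + 0.32117 = 3.4001.
P₀ = g₀ e^(−E₀/kT) / Z = 2.4128/3.4001 = 0.710.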